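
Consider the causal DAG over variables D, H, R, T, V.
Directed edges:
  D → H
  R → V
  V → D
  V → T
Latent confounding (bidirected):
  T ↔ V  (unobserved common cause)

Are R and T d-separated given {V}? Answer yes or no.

Bayes-Ball from R | {V} reaches {T}.
T ∈ reach(R|{V}) ⇒ R ⊥̸ T | {V}.

No — R and T are d-connected given {V}.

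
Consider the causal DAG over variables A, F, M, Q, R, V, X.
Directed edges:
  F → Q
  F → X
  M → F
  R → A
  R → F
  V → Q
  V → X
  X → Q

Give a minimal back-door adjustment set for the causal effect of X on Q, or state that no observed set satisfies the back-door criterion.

desc(X)\{X}={Q}; candidates ⊆ {A,F,M,R,V}.
size 0: {}; under {} X still reaches {A,F,M,Q,R,V} ∋ Q.
size 1: {A}, {F}, {M} …(+2); under {A} X still reaches {F,M,Q,R,V} ∋ Q.
{F,V}: X⊥Q given {F,V} in G with X→· removed — back-door holds.

X→Q: minimal back-door set {F, V}.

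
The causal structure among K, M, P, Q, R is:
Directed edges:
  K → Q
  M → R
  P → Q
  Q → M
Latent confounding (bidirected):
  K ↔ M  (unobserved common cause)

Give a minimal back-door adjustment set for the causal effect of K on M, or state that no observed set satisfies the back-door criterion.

desc(K)\{K}={M,Q,R}; candidates ⊆ {P}.
K↔M: latent back-door arc(s) into K.
size 0: {}; under {} K still reaches {M,R} ∋ M.
size 1: {P}; under {P} K still reaches {M,R} ∋ M.
K↔M cannot be blocked by any observed set — no back-door set.

K→M: no observed back-door set.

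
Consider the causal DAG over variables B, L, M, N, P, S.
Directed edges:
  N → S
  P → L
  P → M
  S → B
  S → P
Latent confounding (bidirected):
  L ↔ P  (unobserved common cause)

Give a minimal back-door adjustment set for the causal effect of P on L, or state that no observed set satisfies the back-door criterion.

desc(P)\{P}={L,M}; candidates ⊆ {B,N,S}.
P↔L: latent back-door arc(s) into P.
size 0: {}; under {} P still reaches {B,L,N,S} ∋ L.
size 1: {B}, {N}, {S}; under {B} P still reaches {L,N,S} ∋ L.
size 2: {B,N}, {B,S}, {N,S}; under {B,N} P still reaches {L,S} ∋ L.
P↔L cannot be blocked by any observed set — no back-door set.

P→L: no observed back-door set.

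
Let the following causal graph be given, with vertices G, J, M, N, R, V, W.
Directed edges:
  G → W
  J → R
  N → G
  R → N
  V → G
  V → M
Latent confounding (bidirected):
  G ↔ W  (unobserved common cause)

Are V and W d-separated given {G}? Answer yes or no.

Bayes-Ball from V | {G} reaches {J,M,N,R,W}.
W ∈ reach(V|{G}) ⇒ V ⊥̸ W | {G}.

No — V and W are d-connected given {G}.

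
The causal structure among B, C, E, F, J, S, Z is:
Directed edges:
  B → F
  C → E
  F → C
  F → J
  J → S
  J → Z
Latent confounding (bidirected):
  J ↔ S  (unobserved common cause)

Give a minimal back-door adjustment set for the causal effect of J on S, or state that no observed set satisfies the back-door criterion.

J→S: no observed back-door set.

desc(J)\{J}={S,Z}; candidates ⊆ {B,C,E,F}.
J↔S: latent back-door arc(s) into J.
size 0: {}; under {} J still reaches {B,C,E,F,S} ∋ S.
size 1: {B}, {C}, {E} …(+1); under {B} J still reaches {C,E,F,S} ∋ S.
size 2: {B,C}, {B,E}, {B,F} …(+3); under {B,C} J still reaches {F,S} ∋ S.
J↔S cannot be blocked by any observed set — no back-door set.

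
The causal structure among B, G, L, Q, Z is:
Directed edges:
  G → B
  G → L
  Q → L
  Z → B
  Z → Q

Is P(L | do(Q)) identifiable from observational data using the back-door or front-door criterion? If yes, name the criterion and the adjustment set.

desc(Q)\{Q}={L}; candidates ⊆ {B,G,Z}.
∅: Q⊥L given ∅ in G with Q→· removed — back-door holds.
P(L|do(Q)) = P(L|Q) — no adjustment needed.

P(L|do(Q)): backdoor, adjust for ∅.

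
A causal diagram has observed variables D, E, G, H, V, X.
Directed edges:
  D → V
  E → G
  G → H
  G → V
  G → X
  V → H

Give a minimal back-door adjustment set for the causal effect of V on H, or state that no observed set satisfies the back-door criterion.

V→H: minimal back-door set {G}.

desc(V)\{V}={H}; candidates ⊆ {D,E,G,X}.
size 0: {}; under {} V still reaches {D,E,G,H,X} ∋ H.
{G}: V⊥H given {G} in G with V→· removed — back-door holds.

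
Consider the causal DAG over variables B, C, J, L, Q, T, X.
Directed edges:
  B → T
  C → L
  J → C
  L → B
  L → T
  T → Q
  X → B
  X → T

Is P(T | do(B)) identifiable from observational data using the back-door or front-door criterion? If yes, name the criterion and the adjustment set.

desc(B)\{B}={Q,T}; candidates ⊆ {C,J,L,X}.
size 0: {}; under {} B still reaches {C,J,L,Q,T,X} ∋ T.
size 1: {C}, {J}, {L} …(+1); under {C} B still reaches {L,Q,T,X} ∋ T.
{L,X}: B⊥T given {L,X} in G with B→· removed — back-door holds.
P(T|do(B)) = Σ_{L,X} P(T|B,L,X)·P(L,X).

P(T|do(B)): backdoor, adjust for {L, X}.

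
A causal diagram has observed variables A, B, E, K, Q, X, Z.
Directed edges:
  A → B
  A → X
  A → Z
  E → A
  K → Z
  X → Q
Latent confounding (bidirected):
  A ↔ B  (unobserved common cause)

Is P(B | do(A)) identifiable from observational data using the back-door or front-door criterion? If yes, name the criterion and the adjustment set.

P(B|do(A)): not identifiable (no BD/FD set).

desc(A)\{A}={B,Q,X,Z}; candidates ⊆ {E,K}.
A↔B: latent back-door arc(s) into A.
size 0: {}; under {} A still reaches {B,E} ∋ B.
size 1: {E}, {K}; under {E} A still reaches {B} ∋ B.
size 2: {E,K}; under {E,K} A still reaches {B} ∋ B.
A↔B cannot be blocked by any observed set — no back-door set.
No mediator lies on a directed A→…→B path.
Neither criterion identifies P(B|do(A)) in this graph.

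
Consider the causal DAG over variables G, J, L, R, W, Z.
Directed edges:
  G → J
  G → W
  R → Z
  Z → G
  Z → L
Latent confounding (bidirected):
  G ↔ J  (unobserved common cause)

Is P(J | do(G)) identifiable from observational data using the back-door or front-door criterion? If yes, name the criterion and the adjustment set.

P(J|do(G)): not identifiable (no BD/FD set).

desc(G)\{G}={J,W}; candidates ⊆ {L,R,Z}.
G↔J: latent back-door arc(s) into G.
size 0: {}; under {} G still reaches {J,L,R,Z} ∋ J.
size 1: {L}, {R}, {Z}; under {L} G still reaches {J,R,Z} ∋ J.
size 2: {L,R}, {L,Z}, {R,Z}; under {L,R} G still reaches {J,Z} ∋ J.
G↔J cannot be blocked by any observed set — no back-door set.
No mediator lies on a directed G→…→J path.
Neither criterion identifies P(J|do(G)) in this graph.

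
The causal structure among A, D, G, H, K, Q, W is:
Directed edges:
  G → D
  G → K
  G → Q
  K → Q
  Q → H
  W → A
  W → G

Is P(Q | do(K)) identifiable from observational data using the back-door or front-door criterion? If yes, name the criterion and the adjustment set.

P(Q|do(K)): backdoor, adjust for {G}.

desc(K)\{K}={H,Q}; candidates ⊆ {A,D,G,W}.
size 0: {}; under {} K still reaches {A,D,G,H,Q,W} ∋ Q.
{G}: K⊥Q given {G} in G with K→· removed — back-door holds.
P(Q|do(K)) = Σ_{G} P(Q|K,G)·P(G).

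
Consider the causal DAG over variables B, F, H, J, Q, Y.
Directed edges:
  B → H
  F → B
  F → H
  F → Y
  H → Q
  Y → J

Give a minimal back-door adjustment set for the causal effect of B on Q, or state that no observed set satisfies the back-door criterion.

B→Q: minimal back-door set {F}.

desc(B)\{B}={H,Q}; candidates ⊆ {F,J,Y}.
size 0: {}; under {} B still reaches {F,H,J,Q,Y} ∋ Q.
{F}: B⊥Q given {F} in G with B→· removed — back-door holds.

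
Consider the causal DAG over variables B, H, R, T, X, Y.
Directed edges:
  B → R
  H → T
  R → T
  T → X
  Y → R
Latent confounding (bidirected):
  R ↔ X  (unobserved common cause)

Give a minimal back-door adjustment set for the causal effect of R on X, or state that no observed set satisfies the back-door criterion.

desc(R)\{R}={T,X}; candidates ⊆ {B,H,Y}.
R↔X: latent back-door arc(s) into R.
size 0: {}; under {} R still reaches {B,X,Y} ∋ X.
size 1: {B}, {H}, {Y}; under {B} R still reaches {X,Y} ∋ X.
size 2: {B,H}, {B,Y}, {H,Y}; under {B,H} R still reaches {X,Y} ∋ X.
R↔X cannot be blocked by any observed set — no back-door set.

R→X: no observed back-door set.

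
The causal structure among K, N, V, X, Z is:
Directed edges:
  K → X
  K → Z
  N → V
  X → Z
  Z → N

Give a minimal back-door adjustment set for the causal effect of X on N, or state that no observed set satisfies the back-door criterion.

X→N: minimal back-door set {K}.

desc(X)\{X}={N,V,Z}; candidates ⊆ {K}.
size 0: {}; under {} X still reaches {K,N,V,Z} ∋ N.
{K}: X⊥N given {K} in G with X→· removed — back-door holds.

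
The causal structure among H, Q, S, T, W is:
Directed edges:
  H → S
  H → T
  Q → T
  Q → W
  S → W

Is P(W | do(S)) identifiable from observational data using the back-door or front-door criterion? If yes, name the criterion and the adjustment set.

desc(S)\{S}={W}; candidates ⊆ {H,Q,T}.
∅: S⊥W given ∅ in G with S→· removed — back-door holds.
P(W|do(S)) = P(W|S) — no adjustment needed.

P(W|do(S)): backdoor, adjust for ∅.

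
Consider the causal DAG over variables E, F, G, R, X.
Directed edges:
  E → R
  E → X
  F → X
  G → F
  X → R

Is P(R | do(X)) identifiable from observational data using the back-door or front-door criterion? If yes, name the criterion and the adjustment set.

P(R|do(X)): backdoor, adjust for {E}.

desc(X)\{X}={R}; candidates ⊆ {E,F,G}.
size 0: {}; under {} X still reaches {E,F,G,R} ∋ R.
{E}: X⊥R given {E} in G with X→· removed — back-door holds.
P(R|do(X)) = Σ_{E} P(R|X,E)·P(E).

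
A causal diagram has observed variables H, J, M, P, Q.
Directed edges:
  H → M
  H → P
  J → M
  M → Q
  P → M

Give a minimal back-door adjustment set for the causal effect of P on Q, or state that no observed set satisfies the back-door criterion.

desc(P)\{P}={M,Q}; candidates ⊆ {H,J}.
size 0: {}; under {} P still reaches {H,M,Q} ∋ Q.
{H}: P⊥Q given {H} in G with P→· removed — back-door holds.

P→Q: minimal back-door set {H}.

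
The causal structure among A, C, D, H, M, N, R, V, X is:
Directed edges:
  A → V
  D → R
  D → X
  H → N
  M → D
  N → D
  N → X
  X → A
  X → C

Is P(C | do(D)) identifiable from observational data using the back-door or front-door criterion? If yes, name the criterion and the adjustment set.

desc(D)\{D}={A,C,R,V,X}; candidates ⊆ {H,M,N}.
size 0: {}; under {} D still reaches {A,C,H,M,N,V,X} ∋ C.
{N}: D⊥C given {N} in G with D→· removed — back-door holds.
P(C|do(D)) = Σ_{N} P(C|D,N)·P(N).

P(C|do(D)): backdoor, adjust for {N}.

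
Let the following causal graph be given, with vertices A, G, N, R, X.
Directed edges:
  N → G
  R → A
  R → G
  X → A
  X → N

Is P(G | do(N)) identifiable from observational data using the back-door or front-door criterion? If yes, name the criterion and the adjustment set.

P(G|do(N)): backdoor, adjust for ∅.

desc(N)\{N}={G}; candidates ⊆ {A,R,X}.
∅: N⊥G given ∅ in G with N→· removed — back-door holds.
P(G|do(N)) = P(G|N) — no adjustment needed.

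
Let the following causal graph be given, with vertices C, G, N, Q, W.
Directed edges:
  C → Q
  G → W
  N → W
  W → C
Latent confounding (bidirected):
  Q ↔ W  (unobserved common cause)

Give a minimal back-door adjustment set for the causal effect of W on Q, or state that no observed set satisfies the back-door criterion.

desc(W)\{W}={C,Q}; candidates ⊆ {G,N}.
W↔Q: latent back-door arc(s) into W.
size 0: {}; under {} W still reaches {G,N,Q} ∋ Q.
size 1: {G}, {N}; under {G} W still reaches {N,Q} ∋ Q.
size 2: {G,N}; under {G,N} W still reaches {Q} ∋ Q.
W↔Q cannot be blocked by any observed set — no back-door set.

W→Q: no observed back-door set.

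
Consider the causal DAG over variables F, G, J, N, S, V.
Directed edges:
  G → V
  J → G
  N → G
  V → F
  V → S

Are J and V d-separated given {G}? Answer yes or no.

Bayes-Ball from J | {G} reaches {N}.
V ∉ reach(J|{G}) ⇒ J ⊥ V | {G}.

Yes — J ⊥ V | {G}.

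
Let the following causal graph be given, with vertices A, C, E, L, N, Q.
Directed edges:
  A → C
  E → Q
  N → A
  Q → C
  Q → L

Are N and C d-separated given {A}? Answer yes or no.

Bayes-Ball from N | {A} reaches ∅.
C ∉ reach(N|{A}) ⇒ N ⊥ C | {A}.

Yes — N ⊥ C | {A}.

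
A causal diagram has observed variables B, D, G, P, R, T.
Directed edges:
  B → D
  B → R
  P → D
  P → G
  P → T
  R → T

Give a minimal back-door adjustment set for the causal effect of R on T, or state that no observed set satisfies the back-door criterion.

R→T: minimal back-door set ∅.

desc(R)\{R}={T}; candidates ⊆ {B,D,G,P}.
∅: R⊥T given ∅ in G with R→· removed — back-door holds.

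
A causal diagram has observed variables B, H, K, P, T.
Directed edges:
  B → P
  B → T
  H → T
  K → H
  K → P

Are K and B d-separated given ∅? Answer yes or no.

Yes — K ⊥ B | ∅.

Bayes-Ball from K | ∅ reaches {H,P,T}.
B ∉ reach(K|∅) ⇒ K ⊥ B | ∅.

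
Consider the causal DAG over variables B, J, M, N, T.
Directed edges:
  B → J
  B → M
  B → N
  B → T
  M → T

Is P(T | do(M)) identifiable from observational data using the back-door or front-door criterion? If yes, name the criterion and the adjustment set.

P(T|do(M)): backdoor, adjust for {B}.

desc(M)\{M}={T}; candidates ⊆ {B,J,N}.
size 0: {}; under {} M still reaches {B,J,N,T} ∋ T.
{B}: M⊥T given {B} in G with M→· removed — back-door holds.
P(T|do(M)) = Σ_{B} P(T|M,B)·P(B).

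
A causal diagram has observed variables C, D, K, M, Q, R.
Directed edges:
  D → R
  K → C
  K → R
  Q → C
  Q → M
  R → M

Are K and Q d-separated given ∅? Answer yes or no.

Bayes-Ball from K | ∅ reaches {C,M,R}.
Q ∉ reach(K|∅) ⇒ K ⊥ Q | ∅.

Yes — K ⊥ Q | ∅.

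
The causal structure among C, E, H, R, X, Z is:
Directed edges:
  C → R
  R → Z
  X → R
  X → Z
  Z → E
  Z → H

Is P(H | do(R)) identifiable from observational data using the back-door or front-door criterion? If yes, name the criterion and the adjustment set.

P(H|do(R)): backdoor, adjust for {X}.

desc(R)\{R}={E,H,Z}; candidates ⊆ {C,X}.
size 0: {}; under {} R still reaches {C,E,H,X,Z} ∋ H.
{X}: R⊥H given {X} in G with R→· removed — back-door holds.
P(H|do(R)) = Σ_{X} P(H|R,X)·P(X).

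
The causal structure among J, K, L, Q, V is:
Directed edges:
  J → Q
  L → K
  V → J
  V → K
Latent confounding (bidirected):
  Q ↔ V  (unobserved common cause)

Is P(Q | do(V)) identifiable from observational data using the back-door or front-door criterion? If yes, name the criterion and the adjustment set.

desc(V)\{V}={J,K,Q}; candidates ⊆ {L}.
V↔Q: latent back-door arc(s) into V.
size 0: {}; under {} V still reaches {Q} ∋ Q.
size 1: {L}; under {L} V still reaches {Q} ∋ Q.
V↔Q cannot be blocked by any observed set — no back-door set.
{J}: (i) intercepts every directed V→Q path; (ii) no back-door V→{J}; (iii) {V} blocks every back-door {J}→Q. Front-door holds.
P(Q|do(V)) = Σ_{J} P(J|V) Σ_{V'} P(Q|J,V')P(V').

P(Q|do(V)): frontdoor, adjust for {J}.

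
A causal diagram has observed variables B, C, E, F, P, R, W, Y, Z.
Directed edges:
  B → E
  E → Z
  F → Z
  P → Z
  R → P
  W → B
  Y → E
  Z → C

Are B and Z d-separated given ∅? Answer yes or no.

No — B and Z are d-connected given ∅.

Bayes-Ball from B | ∅ reaches {C,E,W,Z}.
Z ∈ reach(B|∅) ⇒ B ⊥̸ Z | ∅.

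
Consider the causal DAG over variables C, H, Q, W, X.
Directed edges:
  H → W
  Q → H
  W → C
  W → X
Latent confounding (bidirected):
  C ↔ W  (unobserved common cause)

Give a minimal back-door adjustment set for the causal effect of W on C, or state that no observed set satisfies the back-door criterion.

W→C: no observed back-door set.

desc(W)\{W}={C,X}; candidates ⊆ {H,Q}.
W↔C: latent back-door arc(s) into W.
size 0: {}; under {} W still reaches {C,H,Q} ∋ C.
size 1: {H}, {Q}; under {H} W still reaches {C} ∋ C.
size 2: {H,Q}; under {H,Q} W still reaches {C} ∋ C.
W↔C cannot be blocked by any observed set — no back-door set.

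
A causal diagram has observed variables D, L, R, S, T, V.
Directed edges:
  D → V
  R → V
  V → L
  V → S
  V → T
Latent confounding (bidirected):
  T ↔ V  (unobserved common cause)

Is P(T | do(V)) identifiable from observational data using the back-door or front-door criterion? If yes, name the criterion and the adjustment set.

desc(V)\{V}={L,S,T}; candidates ⊆ {D,R}.
V↔T: latent back-door arc(s) into V.
size 0: {}; under {} V still reaches {D,R,T} ∋ T.
size 1: {D}, {R}; under {D} V still reaches {R,T} ∋ T.
size 2: {D,R}; under {D,R} V still reaches {T} ∋ T.
V↔T cannot be blocked by any observed set — no back-door set.
No mediator lies on a directed V→…→T path.
Neither criterion identifies P(T|do(V)) in this graph.

P(T|do(V)): not identifiable (no BD/FD set).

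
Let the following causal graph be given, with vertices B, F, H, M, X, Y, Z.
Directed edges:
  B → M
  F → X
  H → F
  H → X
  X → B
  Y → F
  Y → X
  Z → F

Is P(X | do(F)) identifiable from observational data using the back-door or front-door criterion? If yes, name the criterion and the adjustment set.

P(X|do(F)): backdoor, adjust for {H, Y}.

desc(F)\{F}={B,M,X}; candidates ⊆ {H,Y,Z}.
size 0: {}; under {} F still reaches {B,H,M,X,Y,Z} ∋ X.
size 1: {H}, {Y}, {Z}; under {H} F still reaches {B,M,X,Y,Z} ∋ X.
{H,Y}: F⊥X given {H,Y} in G with F→· removed — back-door holds.
P(X|do(F)) = Σ_{H,Y} P(X|F,H,Y)·P(H,Y).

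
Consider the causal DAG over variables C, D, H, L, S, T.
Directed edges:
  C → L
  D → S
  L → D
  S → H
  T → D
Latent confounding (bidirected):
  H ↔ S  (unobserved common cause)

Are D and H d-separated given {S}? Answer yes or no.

No — D and H are d-connected given {S}.

Bayes-Ball from D | {S} reaches {C,H,L,T}.
H ∈ reach(D|{S}) ⇒ D ⊥̸ H | {S}.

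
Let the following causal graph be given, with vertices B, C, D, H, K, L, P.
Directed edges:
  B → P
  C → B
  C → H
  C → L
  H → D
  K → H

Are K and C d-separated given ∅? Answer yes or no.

Yes — K ⊥ C | ∅.

Bayes-Ball from K | ∅ reaches {D,H}.
C ∉ reach(K|∅) ⇒ K ⊥ C | ∅.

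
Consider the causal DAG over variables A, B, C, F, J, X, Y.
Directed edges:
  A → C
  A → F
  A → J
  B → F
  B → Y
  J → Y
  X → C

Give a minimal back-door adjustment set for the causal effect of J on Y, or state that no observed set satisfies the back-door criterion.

desc(J)\{J}={Y}; candidates ⊆ {A,B,C,F,X}.
∅: J⊥Y given ∅ in G with J→· removed — back-door holds.

J→Y: minimal back-door set ∅.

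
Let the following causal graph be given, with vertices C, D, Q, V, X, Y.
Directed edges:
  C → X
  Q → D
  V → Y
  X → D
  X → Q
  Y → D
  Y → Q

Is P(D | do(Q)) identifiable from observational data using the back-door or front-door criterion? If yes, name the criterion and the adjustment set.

desc(Q)\{Q}={D}; candidates ⊆ {C,V,X,Y}.
size 0: {}; under {} Q still reaches {C,D,V,X,Y} ∋ D.
size 1: {C}, {V}, {X} …(+1); under {C} Q still reaches {D,V,X,Y} ∋ D.
{X,Y}: Q⊥D given {X,Y} in G with Q→· removed — back-door holds.
P(D|do(Q)) = Σ_{X,Y} P(D|Q,X,Y)·P(X,Y).

P(D|do(Q)): backdoor, adjust for {X, Y}.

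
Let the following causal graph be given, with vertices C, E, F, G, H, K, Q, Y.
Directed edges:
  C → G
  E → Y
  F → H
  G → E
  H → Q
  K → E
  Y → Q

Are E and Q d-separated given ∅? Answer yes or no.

Bayes-Ball from E | ∅ reaches {C,G,K,Q,Y}.
Q ∈ reach(E|∅) ⇒ E ⊥̸ Q | ∅.

No — E and Q are d-connected given ∅.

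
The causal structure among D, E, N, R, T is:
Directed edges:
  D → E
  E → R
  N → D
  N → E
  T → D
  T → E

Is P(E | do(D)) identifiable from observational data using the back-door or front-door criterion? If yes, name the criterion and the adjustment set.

P(E|do(D)): backdoor, adjust for {N, T}.

desc(D)\{D}={E,R}; candidates ⊆ {N,T}.
size 0: {}; under {} D still reaches {E,N,R,T} ∋ E.
size 1: {N}, {T}; under {N} D still reaches {E,R,T} ∋ E.
{N,T}: D⊥E given {N,T} in G with D→· removed — back-door holds.
P(E|do(D)) = Σ_{N,T} P(E|D,N,T)·P(N,T).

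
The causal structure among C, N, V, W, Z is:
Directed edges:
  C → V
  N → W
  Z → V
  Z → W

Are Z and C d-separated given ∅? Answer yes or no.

Yes — Z ⊥ C | ∅.

Bayes-Ball from Z | ∅ reaches {V,W}.
C ∉ reach(Z|∅) ⇒ Z ⊥ C | ∅.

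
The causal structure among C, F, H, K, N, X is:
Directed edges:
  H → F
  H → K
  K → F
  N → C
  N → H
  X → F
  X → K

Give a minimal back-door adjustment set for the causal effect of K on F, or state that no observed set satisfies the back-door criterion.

K→F: minimal back-door set {H, X}.

desc(K)\{K}={F}; candidates ⊆ {C,H,N,X}.
size 0: {}; under {} K still reaches {C,F,H,N,X} ∋ F.
size 1: {C}, {H}, {N} …(+1); under {C} K still reaches {F,H,N,X} ∋ F.
{H,X}: K⊥F given {H,X} in G with K→· removed — back-door holds.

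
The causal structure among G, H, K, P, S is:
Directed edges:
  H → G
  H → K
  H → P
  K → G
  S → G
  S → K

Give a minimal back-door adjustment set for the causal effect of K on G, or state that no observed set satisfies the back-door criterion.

desc(K)\{K}={G}; candidates ⊆ {H,P,S}.
size 0: {}; under {} K still reaches {G,H,P,S} ∋ G.
size 1: {H}, {P}, {S}; under {H} K still reaches {G,S} ∋ G.
{H,S}: K⊥G given {H,S} in G with K→· removed — back-door holds.

K→G: minimal back-door set {H, S}.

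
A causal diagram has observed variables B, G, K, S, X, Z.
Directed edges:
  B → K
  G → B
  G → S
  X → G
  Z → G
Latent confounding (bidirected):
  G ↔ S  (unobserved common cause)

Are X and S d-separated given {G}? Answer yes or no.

Bayes-Ball from X | {G} reaches {S,Z}.
S ∈ reach(X|{G}) ⇒ X ⊥̸ S | {G}.

No — X and S are d-connected given {G}.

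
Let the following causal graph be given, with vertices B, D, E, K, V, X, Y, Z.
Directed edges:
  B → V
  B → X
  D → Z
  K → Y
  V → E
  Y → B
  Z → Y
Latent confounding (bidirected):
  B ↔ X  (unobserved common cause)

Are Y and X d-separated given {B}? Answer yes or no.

No — Y and X are d-connected given {B}.

Bayes-Ball from Y | {B} reaches {D,K,X,Z}.
X ∈ reach(Y|{B}) ⇒ Y ⊥̸ X | {B}.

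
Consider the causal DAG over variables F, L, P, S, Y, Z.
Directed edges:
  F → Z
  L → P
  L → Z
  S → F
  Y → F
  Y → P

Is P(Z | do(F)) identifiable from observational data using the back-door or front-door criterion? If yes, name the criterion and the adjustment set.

P(Z|do(F)): backdoor, adjust for ∅.

desc(F)\{F}={Z}; candidates ⊆ {L,P,S,Y}.
∅: F⊥Z given ∅ in G with F→· removed — back-door holds.
P(Z|do(F)) = P(Z|F) — no adjustment needed.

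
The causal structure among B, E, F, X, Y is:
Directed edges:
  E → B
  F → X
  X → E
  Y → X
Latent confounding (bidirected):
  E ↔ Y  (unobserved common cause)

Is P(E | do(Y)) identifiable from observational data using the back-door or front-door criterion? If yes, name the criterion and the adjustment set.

desc(Y)\{Y}={B,E,X}; candidates ⊆ {F}.
Y↔E: latent back-door arc(s) into Y.
size 0: {}; under {} Y still reaches {B,E} ∋ E.
size 1: {F}; under {F} Y still reaches {B,E} ∋ E.
Y↔E cannot be blocked by any observed set — no back-door set.
{X}: (i) intercepts every directed Y→E path; (ii) no back-door Y→{X}; (iii) {Y} blocks every back-door {X}→E. Front-door holds.
P(E|do(Y)) = Σ_{X} P(X|Y) Σ_{Y'} P(E|X,Y')P(Y').

P(E|do(Y)): frontdoor, adjust for {X}.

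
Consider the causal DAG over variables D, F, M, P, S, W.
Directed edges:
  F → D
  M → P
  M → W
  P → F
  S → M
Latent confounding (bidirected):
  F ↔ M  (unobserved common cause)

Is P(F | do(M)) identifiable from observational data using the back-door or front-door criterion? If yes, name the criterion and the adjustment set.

desc(M)\{M}={D,F,P,W}; candidates ⊆ {S}.
M↔F: latent back-door arc(s) into M.
size 0: {}; under {} M still reaches {D,F,S} ∋ F.
size 1: {S}; under {S} M still reaches {D,F} ∋ F.
M↔F cannot be blocked by any observed set — no back-door set.
{P}: (i) intercepts every directed M→F path; (ii) no back-door M→{P}; (iii) {M} blocks every back-door {P}→F. Front-door holds.
P(F|do(M)) = Σ_{P} P(P|M) Σ_{M'} P(F|P,M')P(M').

P(F|do(M)): frontdoor, adjust for {P}.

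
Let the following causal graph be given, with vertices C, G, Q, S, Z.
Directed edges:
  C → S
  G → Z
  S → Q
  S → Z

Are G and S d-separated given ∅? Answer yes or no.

Yes — G ⊥ S | ∅.

Bayes-Ball from G | ∅ reaches {Z}.
S ∉ reach(G|∅) ⇒ G ⊥ S | ∅.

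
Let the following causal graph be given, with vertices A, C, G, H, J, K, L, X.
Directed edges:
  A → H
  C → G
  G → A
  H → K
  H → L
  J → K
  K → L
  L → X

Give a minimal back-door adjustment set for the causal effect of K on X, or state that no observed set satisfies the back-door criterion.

K→X: minimal back-door set {H}.

desc(K)\{K}={L,X}; candidates ⊆ {A,C,G,H,J}.
size 0: {}; under {} K still reaches {A,C,G,H,J,L,X} ∋ X.
{H}: K⊥X given {H} in G with K→· removed — back-door holds.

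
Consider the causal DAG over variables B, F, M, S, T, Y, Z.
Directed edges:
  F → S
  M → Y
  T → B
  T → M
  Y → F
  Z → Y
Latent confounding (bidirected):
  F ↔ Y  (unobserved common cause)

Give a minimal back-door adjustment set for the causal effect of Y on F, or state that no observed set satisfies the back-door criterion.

desc(Y)\{Y}={F,S}; candidates ⊆ {B,M,T,Z}.
Y↔F: latent back-door arc(s) into Y.
size 0: {}; under {} Y still reaches {B,F,M,S,T,Z} ∋ F.
size 1: {B}, {M}, {T} …(+1); under {B} Y still reaches {F,M,S,T,Z} ∋ F.
size 2: {B,M}, {B,T}, {B,Z} …(+3); under {B,M} Y still reaches {F,S,Z} ∋ F.
Y↔F cannot be blocked by any observed set — no back-door set.

Y→F: no observed back-door set.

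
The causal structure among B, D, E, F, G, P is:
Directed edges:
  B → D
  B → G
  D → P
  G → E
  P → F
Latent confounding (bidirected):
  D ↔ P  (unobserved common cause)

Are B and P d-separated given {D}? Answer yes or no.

Bayes-Ball from B | {D} reaches {E,F,G,P}.
P ∈ reach(B|{D}) ⇒ B ⊥̸ P | {D}.

No — B and P are d-connected given {D}.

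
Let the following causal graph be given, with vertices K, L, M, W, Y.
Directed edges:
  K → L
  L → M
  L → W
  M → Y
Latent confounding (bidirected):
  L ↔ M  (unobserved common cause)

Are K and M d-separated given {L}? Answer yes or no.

No — K and M are d-connected given {L}.

Bayes-Ball from K | {L} reaches {M,Y}.
M ∈ reach(K|{L}) ⇒ K ⊥̸ M | {L}.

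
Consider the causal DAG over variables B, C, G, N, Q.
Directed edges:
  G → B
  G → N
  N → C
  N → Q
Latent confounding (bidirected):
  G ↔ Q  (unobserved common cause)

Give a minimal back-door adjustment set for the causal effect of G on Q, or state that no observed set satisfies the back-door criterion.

G→Q: no observed back-door set.

desc(G)\{G}={B,C,N,Q}; candidates ⊆ {—}.
G↔Q: latent back-door arc(s) into G.
size 0: {}; under {} G still reaches {Q} ∋ Q.
G↔Q cannot be blocked by any observed set — no back-door set.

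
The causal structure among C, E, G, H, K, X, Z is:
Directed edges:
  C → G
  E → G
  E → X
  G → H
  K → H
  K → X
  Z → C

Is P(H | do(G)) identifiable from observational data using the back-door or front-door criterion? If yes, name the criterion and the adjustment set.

P(H|do(G)): backdoor, adjust for ∅.

desc(G)\{G}={H}; candidates ⊆ {C,E,K,X,Z}.
∅: G⊥H given ∅ in G with G→· removed — back-door holds.
P(H|do(G)) = P(H|G) — no adjustment needed.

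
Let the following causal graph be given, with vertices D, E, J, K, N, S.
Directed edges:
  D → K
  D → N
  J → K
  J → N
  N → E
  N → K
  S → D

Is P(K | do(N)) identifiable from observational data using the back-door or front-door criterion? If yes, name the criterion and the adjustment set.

P(K|do(N)): backdoor, adjust for {D, J}.

desc(N)\{N}={E,K}; candidates ⊆ {D,J,S}.
size 0: {}; under {} N still reaches {D,J,K,S} ∋ K.
size 1: {D}, {J}, {S}; under {D} N still reaches {J,K} ∋ K.
{D,J}: N⊥K given {D,J} in G with N→· removed — back-door holds.
P(K|do(N)) = Σ_{D,J} P(K|N,D,J)·P(D,J).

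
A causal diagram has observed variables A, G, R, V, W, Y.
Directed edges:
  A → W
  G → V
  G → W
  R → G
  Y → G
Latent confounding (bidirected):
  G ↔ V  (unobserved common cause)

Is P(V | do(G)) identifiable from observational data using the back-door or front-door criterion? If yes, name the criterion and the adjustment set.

P(V|do(G)): not identifiable (no BD/FD set).

desc(G)\{G}={V,W}; candidates ⊆ {A,R,Y}.
G↔V: latent back-door arc(s) into G.
size 0: {}; under {} G still reaches {R,V,Y} ∋ V.
size 1: {A}, {R}, {Y}; under {A} G still reaches {R,V,Y} ∋ V.
size 2: {A,R}, {A,Y}, {R,Y}; under {A,R} G still reaches {V,Y} ∋ V.
G↔V cannot be blocked by any observed set — no back-door set.
No mediator lies on a directed G→…→V path.
Neither criterion identifies P(V|do(G)) in this graph.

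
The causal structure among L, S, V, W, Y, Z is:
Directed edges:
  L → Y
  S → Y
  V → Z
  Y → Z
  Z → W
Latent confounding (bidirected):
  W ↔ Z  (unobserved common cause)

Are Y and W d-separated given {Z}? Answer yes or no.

Bayes-Ball from Y | {Z} reaches {L,S,V,W}.
W ∈ reach(Y|{Z}) ⇒ Y ⊥̸ W | {Z}.

No — Y and W are d-connected given {Z}.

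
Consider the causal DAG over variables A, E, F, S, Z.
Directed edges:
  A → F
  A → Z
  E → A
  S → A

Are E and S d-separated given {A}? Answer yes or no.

No — E and S are d-connected given {A}.

Bayes-Ball from E | {A} reaches {S}.
S ∈ reach(E|{A}) ⇒ E ⊥̸ S | {A}.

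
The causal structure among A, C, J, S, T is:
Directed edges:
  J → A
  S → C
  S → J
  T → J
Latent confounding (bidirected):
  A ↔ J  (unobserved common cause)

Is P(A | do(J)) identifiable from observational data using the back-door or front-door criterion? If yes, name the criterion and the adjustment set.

desc(J)\{J}={A}; candidates ⊆ {C,S,T}.
J↔A: latent back-door arc(s) into J.
size 0: {}; under {} J still reaches {A,C,S,T} ∋ A.
size 1: {C}, {S}, {T}; under {C} J still reaches {A,S,T} ∋ A.
size 2: {C,S}, {C,T}, {S,T}; under {C,S} J still reaches {A,T} ∋ A.
J↔A cannot be blocked by any observed set — no back-door set.
No mediator lies on a directed J→…→A path.
Neither criterion identifies P(A|do(J)) in this graph.

P(A|do(J)): not identifiable (no BD/FD set).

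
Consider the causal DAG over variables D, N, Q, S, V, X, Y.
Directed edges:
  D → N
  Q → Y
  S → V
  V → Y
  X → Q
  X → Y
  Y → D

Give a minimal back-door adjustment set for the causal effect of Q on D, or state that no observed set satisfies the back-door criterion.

Q→D: minimal back-door set {X}.

desc(Q)\{Q}={D,N,Y}; candidates ⊆ {S,V,X}.
size 0: {}; under {} Q still reaches {D,N,X,Y} ∋ D.
{X}: Q⊥D given {X} in G with Q→· removed — back-door holds.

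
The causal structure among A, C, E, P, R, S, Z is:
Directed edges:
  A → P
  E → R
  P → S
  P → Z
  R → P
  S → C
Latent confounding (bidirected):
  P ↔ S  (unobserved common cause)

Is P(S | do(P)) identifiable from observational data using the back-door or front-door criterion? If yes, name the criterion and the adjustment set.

desc(P)\{P}={C,S,Z}; candidates ⊆ {A,E,R}.
P↔S: latent back-door arc(s) into P.
size 0: {}; under {} P still reaches {A,C,E,R,S} ∋ S.
size 1: {A}, {E}, {R}; under {A} P still reaches {C,E,R,S} ∋ S.
size 2: {A,E}, {A,R}, {E,R}; under {A,E} P still reaches {C,R,S} ∋ S.
P↔S cannot be blocked by any observed set — no back-door set.
No mediator lies on a directed P→…→S path.
Neither criterion identifies P(S|do(P)) in this graph.

P(S|do(P)): not identifiable (no BD/FD set).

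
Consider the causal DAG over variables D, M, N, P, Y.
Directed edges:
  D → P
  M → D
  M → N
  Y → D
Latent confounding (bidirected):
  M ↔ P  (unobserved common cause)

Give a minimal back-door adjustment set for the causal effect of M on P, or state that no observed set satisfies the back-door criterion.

desc(M)\{M}={D,N,P}; candidates ⊆ {Y}.
M↔P: latent back-door arc(s) into M.
size 0: {}; under {} M still reaches {P} ∋ P.
size 1: {Y}; under {Y} M still reaches {P} ∋ P.
M↔P cannot be blocked by any observed set — no back-door set.

M→P: no observed back-door set.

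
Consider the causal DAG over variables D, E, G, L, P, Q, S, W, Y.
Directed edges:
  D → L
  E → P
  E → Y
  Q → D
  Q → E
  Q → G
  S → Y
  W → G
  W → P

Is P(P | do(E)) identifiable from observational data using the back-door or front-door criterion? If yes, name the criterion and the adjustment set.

desc(E)\{E}={P,Y}; candidates ⊆ {D,G,L,Q,S,W}.
∅: E⊥P given ∅ in G with E→· removed — back-door holds.
P(P|do(E)) = P(P|E) — no adjustment needed.

P(P|do(E)): backdoor, adjust for ∅.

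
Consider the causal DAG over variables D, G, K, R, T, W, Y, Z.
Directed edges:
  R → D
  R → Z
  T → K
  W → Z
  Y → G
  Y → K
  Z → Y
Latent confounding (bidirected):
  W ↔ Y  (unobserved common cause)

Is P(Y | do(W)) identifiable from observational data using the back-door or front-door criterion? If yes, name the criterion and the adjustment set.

P(Y|do(W)): frontdoor, adjust for {Z}.

desc(W)\{W}={G,K,Y,Z}; candidates ⊆ {D,R,T}.
W↔Y: latent back-door arc(s) into W.
size 0: {}; under {} W still reaches {G,K,Y} ∋ Y.
size 1: {D}, {R}, {T}; under {D} W still reaches {G,K,Y} ∋ Y.
size 2: {D,R}, {D,T}, {R,T}; under {D,R} W still reaches {G,K,Y} ∋ Y.
W↔Y cannot be blocked by any observed set — no back-door set.
{Z}: (i) intercepts every directed W→Y path; (ii) no back-door W→{Z}; (iii) {W} blocks every back-door {Z}→Y. Front-door holds.
P(Y|do(W)) = Σ_{Z} P(Z|W) Σ_{W'} P(Y|Z,W')P(W').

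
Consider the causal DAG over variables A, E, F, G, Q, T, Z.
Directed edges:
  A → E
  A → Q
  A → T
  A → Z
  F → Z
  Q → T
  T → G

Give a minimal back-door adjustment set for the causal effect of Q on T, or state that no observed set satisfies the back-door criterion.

desc(Q)\{Q}={G,T}; candidates ⊆ {A,E,F,Z}.
size 0: {}; under {} Q still reaches {A,E,G,T,Z} ∋ T.
{A}: Q⊥T given {A} in G with Q→· removed — back-door holds.

Q→T: minimal back-door set {A}.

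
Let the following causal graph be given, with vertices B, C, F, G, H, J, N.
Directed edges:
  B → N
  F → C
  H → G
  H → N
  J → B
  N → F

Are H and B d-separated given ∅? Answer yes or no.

Yes — H ⊥ B | ∅.

Bayes-Ball from H | ∅ reaches {C,F,G,N}.
B ∉ reach(H|∅) ⇒ H ⊥ B | ∅.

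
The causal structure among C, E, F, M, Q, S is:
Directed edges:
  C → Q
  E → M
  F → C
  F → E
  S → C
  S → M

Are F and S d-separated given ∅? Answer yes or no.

Bayes-Ball from F | ∅ reaches {C,E,M,Q}.
S ∉ reach(F|∅) ⇒ F ⊥ S | ∅.

Yes — F ⊥ S | ∅.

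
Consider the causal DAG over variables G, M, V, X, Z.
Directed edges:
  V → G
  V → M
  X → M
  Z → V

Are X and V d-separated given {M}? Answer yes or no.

No — X and V are d-connected given {M}.

Bayes-Ball from X | {M} reaches {G,V,Z}.
V ∈ reach(X|{M}) ⇒ X ⊥̸ V | {M}.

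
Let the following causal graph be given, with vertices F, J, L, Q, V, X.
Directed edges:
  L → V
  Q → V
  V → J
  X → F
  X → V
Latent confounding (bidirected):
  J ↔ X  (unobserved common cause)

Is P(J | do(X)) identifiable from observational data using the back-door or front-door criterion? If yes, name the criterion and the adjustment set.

P(J|do(X)): frontdoor, adjust for {V}.

desc(X)\{X}={F,J,V}; candidates ⊆ {L,Q}.
X↔J: latent back-door arc(s) into X.
size 0: {}; under {} X still reaches {J} ∋ J.
size 1: {L}, {Q}; under {L} X still reaches {J} ∋ J.
size 2: {L,Q}; under {L,Q} X still reaches {J} ∋ J.
X↔J cannot be blocked by any observed set — no back-door set.
{V}: (i) intercepts every directed X→J path; (ii) no back-door X→{V}; (iii) {X} blocks every back-door {V}→J. Front-door holds.
P(J|do(X)) = Σ_{V} P(V|X) Σ_{X'} P(J|V,X')P(X').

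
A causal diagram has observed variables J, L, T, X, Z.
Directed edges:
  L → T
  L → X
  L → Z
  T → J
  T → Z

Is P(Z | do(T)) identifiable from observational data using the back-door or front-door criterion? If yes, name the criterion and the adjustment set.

desc(T)\{T}={J,Z}; candidates ⊆ {L,X}.
size 0: {}; under {} T still reaches {L,X,Z} ∋ Z.
{L}: T⊥Z given {L} in G with T→· removed — back-door holds.
P(Z|do(T)) = Σ_{L} P(Z|T,L)·P(L).

P(Z|do(T)): backdoor, adjust for {L}.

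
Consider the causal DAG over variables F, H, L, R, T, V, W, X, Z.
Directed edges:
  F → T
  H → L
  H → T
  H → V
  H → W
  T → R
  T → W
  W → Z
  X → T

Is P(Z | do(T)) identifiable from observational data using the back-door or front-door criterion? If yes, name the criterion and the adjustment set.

P(Z|do(T)): backdoor, adjust for {H}.

desc(T)\{T}={R,W,Z}; candidates ⊆ {F,H,L,V,X}.
size 0: {}; under {} T still reaches {F,H,L,V,W,X,Z} ∋ Z.
{H}: T⊥Z given {H} in G with T→· removed — back-door holds.
P(Z|do(T)) = Σ_{H} P(Z|T,H)·P(H).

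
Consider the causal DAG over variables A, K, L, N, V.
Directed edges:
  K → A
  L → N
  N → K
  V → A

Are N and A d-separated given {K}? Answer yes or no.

Bayes-Ball from N | {K} reaches {L}.
A ∉ reach(N|{K}) ⇒ N ⊥ A | {K}.

Yes — N ⊥ A | {K}.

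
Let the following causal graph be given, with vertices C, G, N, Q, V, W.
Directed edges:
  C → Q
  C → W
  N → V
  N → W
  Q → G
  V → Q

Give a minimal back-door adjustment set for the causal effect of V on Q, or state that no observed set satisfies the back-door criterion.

desc(V)\{V}={G,Q}; candidates ⊆ {C,N,W}.
∅: V⊥Q given ∅ in G with V→· removed — back-door holds.

V→Q: minimal back-door set ∅.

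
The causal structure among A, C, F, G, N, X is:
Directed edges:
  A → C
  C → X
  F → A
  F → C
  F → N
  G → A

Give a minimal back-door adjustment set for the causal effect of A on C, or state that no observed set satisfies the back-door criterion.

A→C: minimal back-door set {F}.

desc(A)\{A}={C,X}; candidates ⊆ {F,G,N}.
size 0: {}; under {} A still reaches {C,F,G,N,X} ∋ C.
{F}: A⊥C given {F} in G with A→· removed — back-door holds.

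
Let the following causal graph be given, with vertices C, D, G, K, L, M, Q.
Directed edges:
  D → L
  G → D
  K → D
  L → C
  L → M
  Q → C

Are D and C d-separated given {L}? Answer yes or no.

Bayes-Ball from D | {L} reaches {G,K}.
C ∉ reach(D|{L}) ⇒ D ⊥ C | {L}.

Yes — D ⊥ C | {L}.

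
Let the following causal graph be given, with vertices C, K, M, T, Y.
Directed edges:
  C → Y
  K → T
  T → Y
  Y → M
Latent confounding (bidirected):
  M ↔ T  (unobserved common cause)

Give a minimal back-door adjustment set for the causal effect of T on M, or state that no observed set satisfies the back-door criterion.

T→M: no observed back-door set.

desc(T)\{T}={M,Y}; candidates ⊆ {C,K}.
T↔M: latent back-door arc(s) into T.
size 0: {}; under {} T still reaches {K,M} ∋ M.
size 1: {C}, {K}; under {C} T still reaches {K,M} ∋ M.
size 2: {C,K}; under {C,K} T still reaches {M} ∋ M.
T↔M cannot be blocked by any observed set — no back-door set.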